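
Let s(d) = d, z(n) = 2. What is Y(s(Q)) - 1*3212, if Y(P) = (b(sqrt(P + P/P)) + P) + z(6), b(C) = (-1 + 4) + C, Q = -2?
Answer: -3209 + I ≈ -3209.0 + 1.0*I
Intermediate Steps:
b(C) = 3 + C
Y(P) = 5 + P + sqrt(1 + P) (Y(P) = ((3 + sqrt(P + P/P)) + P) + 2 = ((3 + sqrt(P + 1)) + P) + 2 = ((3 + sqrt(1 + P)) + P) + 2 = (3 + P + sqrt(1 + P)) + 2 = 5 + P + sqrt(1 + P))
Y(s(Q)) - 1*3212 = (5 - 2 + sqrt(1 - 2)) - 1*3212 = (5 - 2 + sqrt(-1)) - 3212 = (5 - 2 + I) - 3212 = (3 + I) - 3212 = -3209 + I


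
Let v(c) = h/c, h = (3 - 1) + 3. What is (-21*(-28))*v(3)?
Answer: 980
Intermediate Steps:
h = 5 (h = 2 + 3 = 5)
v(c) = 5/c
(-21*(-28))*v(3) = (-21*(-28))*(5/3) = 588*(5*(⅓)) = 588*(5/3) = 980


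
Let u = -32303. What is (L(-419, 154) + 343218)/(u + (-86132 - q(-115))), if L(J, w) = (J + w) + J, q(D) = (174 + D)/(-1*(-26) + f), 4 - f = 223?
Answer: -33054531/11428948 ≈ -2.8922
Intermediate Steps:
f = -219 (f = 4 - 1*223 = 4 - 223 = -219)
q(D) = -174/193 - D/193 (q(D) = (174 + D)/(-1*(-26) - 219) = (174 + D)/(26 - 219) = (174 + D)/(-193) = (174 + D)*(-1/193) = -174/193 - D/193)
L(J, w) = w + 2*J
(L(-419, 154) + 343218)/(u + (-86132 - q(-115))) = ((154 + 2*(-419)) + 343218)/(-32303 + (-86132 - (-174/193 - 1/193*(-115)))) = ((154 - 838) + 343218)/(-32303 + (-86132 - (-174/193 + 115/193))) = (-684 + 343218)/(-32303 + (-86132 - 1*(-59/193))) = 342534/(-32303 + (-86132 + 59/193)) = 342534/(-32303 - 16623417/193) = 342534/(-22857896/193) = 342534*(-193/22857896) = -33054531/11428948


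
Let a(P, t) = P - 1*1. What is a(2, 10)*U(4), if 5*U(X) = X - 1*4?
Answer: 0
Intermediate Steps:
a(P, t) = -1 + P (a(P, t) = P - 1 = -1 + P)
U(X) = -⅘ + X/5 (U(X) = (X - 1*4)/5 = (X - 4)/5 = (-4 + X)/5 = -⅘ + X/5)
a(2, 10)*U(4) = (-1 + 2)*(-⅘ + (⅕)*4) = 1*(-⅘ + ⅘) = 1*0 = 0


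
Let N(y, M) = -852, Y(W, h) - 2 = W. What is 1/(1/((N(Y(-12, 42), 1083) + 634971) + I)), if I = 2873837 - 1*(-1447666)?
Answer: 4955622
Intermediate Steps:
Y(W, h) = 2 + W
I = 4321503 (I = 2873837 + 1447666 = 4321503)
1/(1/((N(Y(-12, 42), 1083) + 634971) + I)) = 1/(1/((-852 + 634971) + 4321503)) = 1/(1/(634119 + 4321503)) = 1/(1/4955622) = 4955622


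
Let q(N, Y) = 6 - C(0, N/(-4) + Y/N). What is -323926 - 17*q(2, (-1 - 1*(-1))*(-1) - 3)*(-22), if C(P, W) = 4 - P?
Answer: -323178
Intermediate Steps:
q(N, Y) = 2 (q(N, Y) = 6 - (4 - 1*0) = 6 - (4 + 0) = 6 - 1*4 = 6 - 4 = 2)
-323926 - 17*q(2, (-1 - 1*(-1))*(-1) - 3)*(-22) = -323926 - 17*2*(-22) = -323926 - 34*(-22) = -323926 - 1*(-748) = -323926 + 748 = -323178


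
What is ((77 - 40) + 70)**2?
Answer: 11449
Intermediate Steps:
((77 - 40) + 70)**2 = (37 + 70)**2 = 107**2 = 11449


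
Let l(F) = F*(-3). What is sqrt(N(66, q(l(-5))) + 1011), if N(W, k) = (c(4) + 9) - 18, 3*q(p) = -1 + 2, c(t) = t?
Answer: sqrt(1006) ≈ 31.717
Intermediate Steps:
l(F) = -3*F
q(p) = 1/3 (q(p) = (-1 + 2)/3 = (1/3)*1 = 1/3)
N(W, k) = -5 (N(W, k) = (4 + 9) - 18 = 13 - 18 = -5)
sqrt(N(66, q(l(-5))) + 1011) = sqrt(-5 + 1011) = sqrt(1006)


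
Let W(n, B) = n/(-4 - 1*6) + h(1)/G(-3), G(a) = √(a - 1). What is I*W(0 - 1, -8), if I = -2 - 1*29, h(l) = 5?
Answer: -31/10 + 155*I/2 ≈ -3.1 + 77.5*I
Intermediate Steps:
I = -31 (I = -2 - 29 = -31)
G(a) = √(-1 + a)
W(n, B) = -5*I/2 - n/10 (W(n, B) = n/(-4 - 1*6) + 5/(√(-1 - 3)) = n/(-4 - 6) + 5/(√(-4)) = n/(-10) + 5/((2*I)) = n*(-⅒) + 5*(-I/2) = -n/10 - 5*I/2 = -5*I/2 - n/10)
I*W(0 - 1, -8) = -31*(-5*I/2 - (0 - 1)/10) = -31*(-5*I/2 - ⅒*(-1)) = -31*(-5*I/2 + ⅒) = -31*(⅒ - 5*I/2) = -31/10 + 155*I/2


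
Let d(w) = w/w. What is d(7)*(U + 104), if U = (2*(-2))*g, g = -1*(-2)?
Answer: 96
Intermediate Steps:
g = 2
d(w) = 1
U = -8 (U = (2*(-2))*2 = -4*2 = -8)
d(7)*(U + 104) = 1*(-8 + 104) = 1*96 = 96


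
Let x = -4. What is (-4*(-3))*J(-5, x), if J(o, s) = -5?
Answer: -60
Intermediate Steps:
(-4*(-3))*J(-5, x) = -4*(-3)*(-5) = 12*(-5) = -60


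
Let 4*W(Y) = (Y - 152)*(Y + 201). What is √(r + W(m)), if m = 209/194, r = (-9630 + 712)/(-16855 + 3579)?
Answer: I*√12643047889086245/1287772 ≈ 87.315*I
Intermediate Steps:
r = 4459/6638 (r = -8918/(-13276) = -8918*(-1/13276) = 4459/6638 ≈ 0.67174)
m = 209/194 (m = 209*(1/194) = 209/194 ≈ 1.0773)
W(Y) = (-152 + Y)*(201 + Y)/4 (W(Y) = ((Y - 152)*(Y + 201))/4 = ((-152 + Y)*(201 + Y))/4 = (-152 + Y)*(201 + Y)/4)
√(r + W(m)) = √(4459/6638 + (-7638 + (209/194)²/4 + (49/4)*(209/194))) = √(4459/6638 + (-7638 + (¼)*(43681/37636) + 10241/776)) = √(4459/6638 + (-7638 + 43681/150544 + 10241/776)) = √(4459/6638 - 1147824637/150544) = √(-3809294332355/499655536) = I*√12643047889086245/1287772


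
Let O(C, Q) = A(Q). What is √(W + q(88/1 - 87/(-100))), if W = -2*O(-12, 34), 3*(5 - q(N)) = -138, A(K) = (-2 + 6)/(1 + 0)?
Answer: √43 ≈ 6.5574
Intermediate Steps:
A(K) = 4 (A(K) = 4/1 = 4*1 = 4)
q(N) = 51 (q(N) = 5 - ⅓*(-138) = 5 + 46 = 51)
O(C, Q) = 4
W = -8 (W = -2*4 = -8)
√(W + q(88/1 - 87/(-100))) = √(-8 + 51) = √43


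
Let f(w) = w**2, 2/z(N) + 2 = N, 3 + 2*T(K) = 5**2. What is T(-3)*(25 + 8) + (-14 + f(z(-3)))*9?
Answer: 5961/25 ≈ 238.44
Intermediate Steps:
T(K) = 11 (T(K) = -3/2 + (1/2)*5**2 = -3/2 + (1/2)*25 = -3/2 + 25/2 = 11)
z(N) = 2/(-2 + N)
T(-3)*(25 + 8) + (-14 + f(z(-3)))*9 = 11*(25 + 8) + (-14 + (2/(-2 - 3))**2)*9 = 11*33 + (-14 + (2/(-5))**2)*9 = 363 + (-14 + (2*(-1/5))**2)*9 = 363 + (-14 + (-2/5)**2)*9 = 363 + (-14 + 4/25)*9 = 363 - 346/25*9 = 363 - 3114/25 = 5961/25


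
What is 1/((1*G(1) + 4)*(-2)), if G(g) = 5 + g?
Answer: -1/20 ≈ -0.050000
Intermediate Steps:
1/((1*G(1) + 4)*(-2)) = 1/((1*(5 + 1) + 4)*(-2)) = 1/((1*6 + 4)*(-2)) = 1/((6 + 4)*(-2)) = 1/(10*(-2)) = 1/(-20) = -1/20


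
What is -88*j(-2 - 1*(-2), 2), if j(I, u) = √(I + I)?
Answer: 0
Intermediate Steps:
j(I, u) = √2*√I (j(I, u) = √(2*I) = √2*√I)
-88*j(-2 - 1*(-2), 2) = -88*√2*√(-2 - 1*(-2)) = -88*√2*√(-2 + 2) = -88*√2*√0 = -88*√2*0 = -88*0 = 0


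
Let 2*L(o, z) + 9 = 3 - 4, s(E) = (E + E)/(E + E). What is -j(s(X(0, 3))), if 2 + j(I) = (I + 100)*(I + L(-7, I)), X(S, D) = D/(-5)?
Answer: 406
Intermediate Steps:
X(S, D) = -D/5 (X(S, D) = D*(-⅕) = -D/5)
s(E) = 1 (s(E) = (2*E)/((2*E)) = (2*E)*(1/(2*E)) = 1)
L(o, z) = -5 (L(o, z) = -9/2 + (3 - 4)/2 = -9/2 + (½)*(-1) = -9/2 - ½ = -5)
j(I) = -2 + (-5 + I)*(100 + I) (j(I) = -2 + (I + 100)*(I - 5) = -2 + (100 + I)*(-5 + I) = -2 + (-5 + I)*(100 + I))
-j(s(X(0, 3))) = -(-502 + 1² + 95*1) = -(-502 + 1 + 95) = -1*(-406) = 406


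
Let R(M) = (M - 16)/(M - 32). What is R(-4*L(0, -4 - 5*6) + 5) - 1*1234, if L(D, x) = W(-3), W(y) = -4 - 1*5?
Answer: -11081/9 ≈ -1231.2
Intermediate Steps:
W(y) = -9 (W(y) = -4 - 5 = -9)
L(D, x) = -9
R(M) = (-16 + M)/(-32 + M)
R(-4*L(0, -4 - 5*6) + 5) - 1*1234 = (-16 + (-4*(-9) + 5))/(-32 + (-4*(-9) + 5)) - 1*1234 = (-16 + (36 + 5))/(-32 + (36 + 5)) - 1234 = (-16 + 41)/(-32 + 41) - 1234 = 25/9 - 1234 = -11081/9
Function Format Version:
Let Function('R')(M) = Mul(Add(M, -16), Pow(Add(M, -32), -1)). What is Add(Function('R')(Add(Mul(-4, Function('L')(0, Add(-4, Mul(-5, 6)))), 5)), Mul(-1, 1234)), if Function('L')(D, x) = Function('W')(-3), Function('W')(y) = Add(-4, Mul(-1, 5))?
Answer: Rational(-11081, 9) ≈ -1231.2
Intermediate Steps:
Function('W')(y) = -9 (Function('W')(y) = Add(-4, -5) = -9)
Function('L')(D, x) = -9
Function('R')(M) = Mul(Pow(Add(-32, M), -1), Add(-16, M)) (Function('R')(M) = Mul(Add(-16, M), Pow(Add(-32, M), -1)) = Mul(Pow(Add(-32, M), -1), Add(-16, M)))
Add(Function('R')(Add(Mul(-4, Function('L')(0, Add(-4, Mul(-5, 6)))), 5)), Mul(-1, 1234)) = Add(Mul(Pow(Add(-32, Add(Mul(-4, -9), 5)), -1), Add(-16, Add(Mul(-4, -9), 5))), Mul(-1, 1234)) = Add(Mul(Pow(Add(-32, Add(36, 5)), -1), Add(-16, Add(36, 5))), -1234) = Add(Mul(Pow(Add(-32, 41), -1), Add(-16, 41)), -1234) = Add(Mul(Pow(9, -1), 25), -1234) = Add(Mul(Rational(1, 9), 25), -1234) = Add(Rational(25, 9), -1234) = Rational(-11081, 9)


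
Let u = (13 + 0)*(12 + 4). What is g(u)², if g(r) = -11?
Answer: 121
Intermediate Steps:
u = 208 (u = 13*16 = 208)
g(u)² = (-11)² = 121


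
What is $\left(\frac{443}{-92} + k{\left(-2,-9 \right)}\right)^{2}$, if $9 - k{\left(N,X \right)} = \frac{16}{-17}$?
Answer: $\frac{64272289}{2446096} \approx 26.275$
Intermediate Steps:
$k{\left(N,X \right)} = \frac{169}{17}$ ($k{\left(N,X \right)} = 9 - \frac{16}{-17} = 9 - 16 \left(- \frac{1}{17}\right) = 9 - - \frac{16}{17} = 9 + \frac{16}{17} = \frac{169}{17}$)
$\left(\frac{443}{-92} + k{\left(-2,-9 \right)}\right)^{2} = \left(\frac{443}{-92} + \frac{169}{17}\right)^{2} = \left(443 \left(- \frac{1}{92}\right) + \frac{169}{17}\right)^{2} = \left(- \frac{443}{92} + \frac{169}{17}\right)^{2} = \left(\frac{8017}{1564}\right)^{2} = \frac{64272289}{2446096}$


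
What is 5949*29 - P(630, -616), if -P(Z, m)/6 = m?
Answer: 168825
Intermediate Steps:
P(Z, m) = -6*m
5949*29 - P(630, -616) = 5949*29 - (-6)*(-616) = 172521 - 1*3696 = 172521 - 3696 = 168825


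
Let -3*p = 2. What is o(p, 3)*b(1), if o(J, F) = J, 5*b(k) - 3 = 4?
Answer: -14/15 ≈ -0.93333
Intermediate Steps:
p = -⅔ (p = -⅓*2 = -⅔ ≈ -0.66667)
b(k) = 7/5 (b(k) = ⅗ + (⅕)*4 = ⅗ + ⅘ = 7/5)
o(p, 3)*b(1) = -⅔*7/5 = -14/15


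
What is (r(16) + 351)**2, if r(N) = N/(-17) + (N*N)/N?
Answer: 38725729/289 ≈ 1.3400e+5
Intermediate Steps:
r(N) = 16*N/17 (r(N) = N*(-1/17) + N**2/N = -N/17 + N = 16*N/17)
(r(16) + 351)**2 = ((16/17)*16 + 351)**2 = (256/17 + 351)**2 = (6223/17)**2 = 38725729/289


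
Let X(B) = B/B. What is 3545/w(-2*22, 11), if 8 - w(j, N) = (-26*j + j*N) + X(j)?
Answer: -3545/653 ≈ -5.4288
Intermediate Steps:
X(B) = 1
w(j, N) = 7 + 26*j - N*j (w(j, N) = 8 - ((-26*j + j*N) + 1) = 8 - ((-26*j + N*j) + 1) = 8 - (1 - 26*j + N*j) = 8 + (-1 + 26*j - N*j) = 7 + 26*j - N*j)
3545/w(-2*22, 11) = 3545/(7 + 26*(-2*22) - 1*11*(-2*22)) = 3545/(7 + 26*(-44) - 1*11*(-44)) = 3545/(7 - 1144 + 484) = 3545/(-653) = 3545*(-1/653) = -3545/653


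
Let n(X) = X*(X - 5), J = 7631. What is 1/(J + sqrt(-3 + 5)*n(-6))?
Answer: 7631/58223449 - 66*sqrt(2)/58223449 ≈ 0.00012946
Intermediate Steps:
n(X) = X*(-5 + X)
1/(J + sqrt(-3 + 5)*n(-6)) = 1/(7631 + sqrt(-3 + 5)*(-6*(-5 - 6))) = 1/(7631 + sqrt(2)*(-6*(-11))) = 1/(7631 + sqrt(2)*66) = 1/(7631 + 66*sqrt(2))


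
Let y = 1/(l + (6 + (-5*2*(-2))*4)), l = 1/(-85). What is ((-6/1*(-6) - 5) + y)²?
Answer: 51376568896/53421481 ≈ 961.72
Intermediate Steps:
l = -1/85 ≈ -0.011765
y = 85/7309 (y = 1/(-1/85 + (6 + (-5*2*(-2))*4)) = 1/(-1/85 + (6 - 10*(-2)*4)) = 1/(-1/85 + (6 + 20*4)) = 1/(-1/85 + (6 + 80)) = 1/(-1/85 + 86) = 1/(7309/85) = 85/7309 ≈ 0.011629)
((-6/1*(-6) - 5) + y)² = ((-6/1*(-6) - 5) + 85/7309)² = ((-6*1*(-6) - 5) + 85/7309)² = ((-6*(-6) - 5) + 85/7309)² = ((36 - 5) + 85/7309)² = (31 + 85/7309)² = (226664/7309)² = 51376568896/53421481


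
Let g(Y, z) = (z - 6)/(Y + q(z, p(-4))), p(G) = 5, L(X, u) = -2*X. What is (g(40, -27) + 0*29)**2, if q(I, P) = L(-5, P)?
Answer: 1089/2500 ≈ 0.43560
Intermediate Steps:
q(I, P) = 10 (q(I, P) = -2*(-5) = 10)
g(Y, z) = (-6 + z)/(10 + Y) (g(Y, z) = (z - 6)/(Y + 10) = (-6 + z)/(10 + Y))
(g(40, -27) + 0*29)**2 = ((-6 - 27)/(10 + 40) + 0*29)**2 = (-33/50 + 0)**2 = (-33/50)**2 = 1089/2500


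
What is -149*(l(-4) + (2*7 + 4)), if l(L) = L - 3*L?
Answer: -3874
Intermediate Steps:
l(L) = -2*L
-149*(l(-4) + (2*7 + 4)) = -149*(-2*(-4) + (2*7 + 4)) = -149*(8 + (14 + 4)) = -149*(8 + 18) = -149*26 = -3874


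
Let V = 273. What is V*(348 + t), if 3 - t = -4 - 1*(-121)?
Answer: 63882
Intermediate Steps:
t = -114 (t = 3 - (-4 - 1*(-121)) = 3 - (-4 + 121) = 3 - 1*117 = 3 - 117 = -114)
V*(348 + t) = 273*(348 - 114) = 273*234 = 63882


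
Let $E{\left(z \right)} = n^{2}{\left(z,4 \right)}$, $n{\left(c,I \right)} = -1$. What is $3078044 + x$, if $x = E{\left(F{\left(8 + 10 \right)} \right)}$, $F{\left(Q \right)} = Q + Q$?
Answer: $3078045$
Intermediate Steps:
$F{\left(Q \right)} = 2 Q$
$E{\left(z \right)} = 1$ ($E{\left(z \right)} = \left(-1\right)^{2} = 1$)
$x = 1$
$3078044 + x = 3078044 + 1 = 3078045$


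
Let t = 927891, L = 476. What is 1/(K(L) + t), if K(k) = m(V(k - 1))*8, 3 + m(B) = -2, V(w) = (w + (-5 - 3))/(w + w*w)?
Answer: 1/927851 ≈ 1.0778e-6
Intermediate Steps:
V(w) = (-8 + w)/(w + w²) (V(w) = (w - 8)/(w + w²) = (-8 + w)/(w + w²))
m(B) = -5 (m(B) = -3 - 2 = -5)
K(k) = -40 (K(k) = -5*8 = -40)
1/(K(L) + t) = 1/(-40 + 927891) = 1/927851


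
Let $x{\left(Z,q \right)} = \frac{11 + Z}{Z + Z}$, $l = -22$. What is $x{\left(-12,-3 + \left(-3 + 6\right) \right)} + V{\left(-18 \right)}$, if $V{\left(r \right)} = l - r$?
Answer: $- \frac{95}{24} \approx -3.9583$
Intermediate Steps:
$V{\left(r \right)} = -22 - r$
$x{\left(Z,q \right)} = \frac{11 + Z}{2 Z}$
$x{\left(-12,-3 + \left(-3 + 6\right) \right)} + V{\left(-18 \right)} = \frac{11 - 12}{2 \left(-12\right)} - 4 = \frac{1}{2} \left(- \frac{1}{12}\right) \left(-1\right) + \left(-22 + 18\right) = \frac{1}{24} - 4 = - \frac{95}{24}$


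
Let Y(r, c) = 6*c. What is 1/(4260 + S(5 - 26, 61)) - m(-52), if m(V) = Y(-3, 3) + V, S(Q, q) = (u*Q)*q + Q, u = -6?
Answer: 405451/11925 ≈ 34.000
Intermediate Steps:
S(Q, q) = Q - 6*Q*q (S(Q, q) = (-6*Q)*q + Q = -6*Q*q + Q = Q - 6*Q*q)
m(V) = 18 + V (m(V) = 6*3 + V = 18 + V)
1/(4260 + S(5 - 26, 61)) - m(-52) = 1/(4260 + (5 - 26)*(1 - 6*61)) - (18 - 52) = 1/(4260 - 21*(1 - 366)) - 1*(-34) = 1/(4260 - 21*(-365)) + 34 = 1/(4260 + 7665) + 34 = 1/11925 + 34 = 405451/11925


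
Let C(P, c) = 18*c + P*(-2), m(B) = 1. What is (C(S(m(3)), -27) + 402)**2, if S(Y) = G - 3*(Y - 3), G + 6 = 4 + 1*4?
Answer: 10000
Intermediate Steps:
G = 2 (G = -6 + (4 + 1*4) = -6 + (4 + 4) = -6 + 8 = 2)
S(Y) = 11 - 3*Y (S(Y) = 2 - 3*(Y - 3) = 2 - 3*(-3 + Y) = 2 + (9 - 3*Y) = 11 - 3*Y)
C(P, c) = -2*P + 18*c (C(P, c) = 18*c - 2*P = -2*P + 18*c)
(C(S(m(3)), -27) + 402)**2 = ((-2*(11 - 3*1) + 18*(-27)) + 402)**2 = ((-2*(11 - 3) - 486) + 402)**2 = ((-2*8 - 486) + 402)**2 = ((-16 - 486) + 402)**2 = (-502 + 402)**2 = (-100)**2 = 10000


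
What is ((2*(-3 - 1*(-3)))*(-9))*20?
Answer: 0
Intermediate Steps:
((2*(-3 - 1*(-3)))*(-9))*20 = ((2*(-3 + 3))*(-9))*20 = ((2*0)*(-9))*20 = (0*(-9))*20 = 0*20 = 0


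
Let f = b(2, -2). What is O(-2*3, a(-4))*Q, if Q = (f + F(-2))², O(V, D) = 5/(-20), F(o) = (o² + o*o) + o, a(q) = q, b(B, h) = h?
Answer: -4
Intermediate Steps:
f = -2
F(o) = o + 2*o² (F(o) = (o² + o²) + o = 2*o² + o = o + 2*o²)
O(V, D) = -¼ (O(V, D) = 5*(-1/20) = -¼)
Q = 16 (Q = (-2 - 2*(1 + 2*(-2)))² = (-2 - 2*(1 - 4))² = (-2 - 2*(-3))² = (-2 + 6)² = 4² = 16)
O(-2*3, a(-4))*Q = -¼*16 = -4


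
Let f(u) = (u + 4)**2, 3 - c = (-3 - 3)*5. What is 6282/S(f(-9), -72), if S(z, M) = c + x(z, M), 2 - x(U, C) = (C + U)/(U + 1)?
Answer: 54444/319 ≈ 170.67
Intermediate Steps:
c = 33 (c = 3 - (-3 - 3)*5 = 3 - (-6)*5 = 3 - 1*(-30) = 3 + 30 = 33)
x(U, C) = 2 - (C + U)/(1 + U) (x(U, C) = 2 - (C + U)/(U + 1) = 2 - (C + U)/(1 + U))
f(u) = (4 + u)**2
S(z, M) = 33 + (2 + z - M)/(1 + z)
6282/S(f(-9), -72) = 6282/(((35 - 1*(-72) + 34*(4 - 9)**2)/(1 + (4 - 9)**2))) = 6282/(((35 + 72 + 34*(-5)**2)/(1 + (-5)**2))) = 6282/(((35 + 72 + 34*25)/(1 + 25))) = 6282/(((35 + 72 + 850)/26)) = 6282/(((1/26)*957)) = 6282/(957/26) = 6282*(26/957) = 54444/319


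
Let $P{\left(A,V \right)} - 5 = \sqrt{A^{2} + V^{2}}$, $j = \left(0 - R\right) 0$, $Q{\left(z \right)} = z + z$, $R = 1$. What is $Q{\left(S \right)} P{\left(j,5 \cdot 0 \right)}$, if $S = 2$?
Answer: $20$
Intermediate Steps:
$Q{\left(z \right)} = 2 z$
$j = 0$ ($j = \left(0 - 1\right) 0 = \left(-1\right) 0 = 0$)
$P{\left(A,V \right)} = 5 + \sqrt{A^{2} + V^{2}}$
$Q{\left(S \right)} P{\left(j,5 \cdot 0 \right)} = 2 \cdot 2 \left(5 + \sqrt{0^{2} + \left(5 \cdot 0\right)^{2}}\right) = 4 \left(5 + \sqrt{0 + 0^{2}}\right) = 4 \left(5 + \sqrt{0 + 0}\right) = 4 \left(5 + \sqrt{0}\right) = 4 \left(5 + 0\right) = 4 \cdot 5 = 20$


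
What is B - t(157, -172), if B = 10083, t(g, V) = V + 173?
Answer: 10082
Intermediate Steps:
t(g, V) = 173 + V
B - t(157, -172) = 10083 - (173 - 172) = 10083 - 1*1 = 10083 - 1 = 10082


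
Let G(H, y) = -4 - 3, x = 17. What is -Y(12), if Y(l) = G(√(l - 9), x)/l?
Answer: 7/12 ≈ 0.58333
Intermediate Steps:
G(H, y) = -7
Y(l) = -7/l
-Y(12) = -(-7)/12 = -1*(-7/12) = 7/12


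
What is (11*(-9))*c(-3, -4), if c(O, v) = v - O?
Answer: 99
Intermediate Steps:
(11*(-9))*c(-3, -4) = (11*(-9))*(-4 - 1*(-3)) = -99*(-4 + 3) = -99*(-1) = 99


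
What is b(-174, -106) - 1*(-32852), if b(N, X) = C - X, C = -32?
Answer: 32926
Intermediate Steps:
b(N, X) = -32 - X
b(-174, -106) - 1*(-32852) = (-32 - 1*(-106)) - 1*(-32852) = (-32 + 106) + 32852 = 74 + 32852 = 32926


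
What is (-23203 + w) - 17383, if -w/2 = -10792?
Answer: -19002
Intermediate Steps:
w = 21584 (w = -2*(-10792) = 21584)
(-23203 + w) - 17383 = (-23203 + 21584) - 17383 = -1619 - 17383 = -19002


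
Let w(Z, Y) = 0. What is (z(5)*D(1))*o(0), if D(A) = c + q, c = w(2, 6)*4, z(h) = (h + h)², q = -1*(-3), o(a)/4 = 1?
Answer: 1200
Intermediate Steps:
o(a) = 4 (o(a) = 4*1 = 4)
q = 3
z(h) = 4*h² (z(h) = (2*h)² = 4*h²)
c = 0 (c = 0*4 = 0)
D(A) = 3 (D(A) = 0 + 3 = 3)
(z(5)*D(1))*o(0) = ((4*5²)*3)*4 = ((4*25)*3)*4 = (100*3)*4 = 300*4 = 1200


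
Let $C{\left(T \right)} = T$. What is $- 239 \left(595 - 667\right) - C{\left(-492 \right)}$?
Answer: $17700$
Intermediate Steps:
$- 239 \left(595 - 667\right) - C{\left(-492 \right)} = - 239 \left(595 - 667\right) - -492 = \left(-239\right) \left(-72\right) + 492 = 17208 + 492 = 17700$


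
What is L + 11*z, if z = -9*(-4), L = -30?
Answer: 366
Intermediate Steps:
z = 36
L + 11*z = -30 + 11*36 = -30 + 396 = 366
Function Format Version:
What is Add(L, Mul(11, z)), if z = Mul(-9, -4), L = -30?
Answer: 366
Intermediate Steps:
z = 36
Add(L, Mul(11, z)) = Add(-30, Mul(11, 36)) = Add(-30, 396) = 366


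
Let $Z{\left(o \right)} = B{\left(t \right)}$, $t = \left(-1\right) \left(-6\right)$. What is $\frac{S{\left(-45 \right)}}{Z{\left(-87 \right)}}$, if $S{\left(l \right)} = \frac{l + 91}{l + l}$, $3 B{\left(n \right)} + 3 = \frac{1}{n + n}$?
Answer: $\frac{92}{175} \approx 0.52571$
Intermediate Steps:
$t = 6$
$B{\left(n \right)} = -1 + \frac{1}{6 n}$ ($B{\left(n \right)} = -1 + \frac{1}{3 \left(n + n\right)} = -1 + \frac{1}{3 \cdot 2 n} = -1 + \frac{\frac{1}{2} \frac{1}{n}}{3} = -1 + \frac{1}{6 n}$)
$Z{\left(o \right)} = - \frac{35}{36}$ ($Z{\left(o \right)} = \frac{\frac{1}{6} - 6}{6} = \frac{1}{6} \left(- \frac{35}{6}\right) = - \frac{35}{36}$)
$S{\left(l \right)} = \frac{91 + l}{2 l}$
$\frac{S{\left(-45 \right)}}{Z{\left(-87 \right)}} = \frac{\frac{1}{2} \frac{1}{-45} \left(91 - 45\right)}{- \frac{35}{36}} = \frac{1}{2} \left(- \frac{1}{45}\right) 46 \left(- \frac{36}{35}\right) = \left(- \frac{23}{45}\right) \left(- \frac{36}{35}\right) = \frac{92}{175}$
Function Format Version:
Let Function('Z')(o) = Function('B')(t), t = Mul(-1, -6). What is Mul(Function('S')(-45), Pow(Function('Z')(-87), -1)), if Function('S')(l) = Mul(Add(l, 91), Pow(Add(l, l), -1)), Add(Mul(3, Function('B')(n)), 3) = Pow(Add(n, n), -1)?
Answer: Rational(92, 175) ≈ 0.52571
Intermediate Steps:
t = 6
Function('B')(n) = Add(-1, Mul(Rational(1, 6), Pow(n, -1))) (Function('B')(n) = Add(-1, Mul(Rational(1, 3), Pow(Add(n, n), -1))) = Add(-1, Mul(Rational(1, 3), Pow(Mul(2, n), -1))) = Add(-1, Mul(Rational(1, 3), Mul(Rational(1, 2), Pow(n, -1)))) = Add(-1, Mul(Rational(1, 6), Pow(n, -1))))
Function('Z')(o) = Rational(-35, 36) (Function('Z')(o) = Mul(Pow(6, -1), Add(Rational(1, 6), Mul(-1, 6))) = Mul(Rational(1, 6), Add(Rational(1, 6), -6)) = Mul(Rational(1, 6), Rational(-35, 6)) = Rational(-35, 36))
Function('S')(l) = Mul(Rational(1, 2), Pow(l, -1), Add(91, l)) (Function('S')(l) = Mul(Add(91, l), Pow(Mul(2, l), -1)) = Mul(Add(91, l), Mul(Rational(1, 2), Pow(l, -1))) = Mul(Rational(1, 2), Pow(l, -1), Add(91, l)))
Mul(Function('S')(-45), Pow(Function('Z')(-87), -1)) = Mul(Mul(Rational(1, 2), Pow(-45, -1), Add(91, -45)), Pow(Rational(-35, 36), -1)) = Mul(Mul(Rational(1, 2), Rational(-1, 45), 46), Rational(-36, 35)) = Mul(Rational(-23, 45), Rational(-36, 35)) = Rational(92, 175)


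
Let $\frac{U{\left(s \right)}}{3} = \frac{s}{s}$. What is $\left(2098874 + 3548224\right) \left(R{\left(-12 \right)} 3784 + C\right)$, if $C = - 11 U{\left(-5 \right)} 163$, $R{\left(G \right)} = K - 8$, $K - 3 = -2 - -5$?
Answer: $-73112977806$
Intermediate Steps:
$U{\left(s \right)} = 3$ ($U{\left(s \right)} = 3 \frac{s}{s} = 3 \cdot 1 = 3$)
$K = 6$ ($K = 3 - -3 = 3 + \left(-2 + 5\right) = 3 + 3 = 6$)
$R{\left(G \right)} = -2$ ($R{\left(G \right)} = 6 - 8 = -2$)
$C = -5379$ ($C = \left(-11\right) 3 \cdot 163 = \left(-33\right) 163 = -5379$)
$\left(2098874 + 3548224\right) \left(R{\left(-12 \right)} 3784 + C\right) = \left(2098874 + 3548224\right) \left(\left(-2\right) 3784 - 5379\right) = 5647098 \left(-7568 - 5379\right) = 5647098 \left(-12947\right) = -73112977806$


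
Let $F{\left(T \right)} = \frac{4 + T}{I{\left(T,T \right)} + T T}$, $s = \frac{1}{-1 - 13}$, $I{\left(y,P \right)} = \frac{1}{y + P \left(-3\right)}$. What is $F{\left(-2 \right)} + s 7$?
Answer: $- \frac{1}{34} \approx -0.029412$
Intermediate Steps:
$I{\left(y,P \right)} = \frac{1}{y - 3 P}$
$s = - \frac{1}{14}$ ($s = \frac{1}{-14} = - \frac{1}{14} \approx -0.071429$)
$F{\left(T \right)} = \frac{4 + T}{T^{2} - \frac{1}{2 T}}$ ($F{\left(T \right)} = \frac{4 + T}{\frac{1}{T - 3 T} + T T} = \frac{4 + T}{\frac{1}{\left(-2\right) T} + T^{2}} = \frac{4 + T}{- \frac{1}{2 T} + T^{2}} = \frac{4 + T}{T^{2} - \frac{1}{2 T}}$)
$F{\left(-2 \right)} + s 7 = 2 \left(-2\right) \frac{1}{-1 + 2 \left(-2\right)^{3}} \left(4 - 2\right) - \frac{1}{2} = 2 \left(-2\right) \frac{1}{-1 + 2 \left(-8\right)} 2 - \frac{1}{2} = 2 \left(-2\right) \frac{1}{-1 - 16} \cdot 2 - \frac{1}{2} = 2 \left(-2\right) \frac{1}{-17} \cdot 2 - \frac{1}{2} = 2 \left(-2\right) \left(- \frac{1}{17}\right) 2 - \frac{1}{2} = \frac{8}{17} - \frac{1}{2} = - \frac{1}{34}$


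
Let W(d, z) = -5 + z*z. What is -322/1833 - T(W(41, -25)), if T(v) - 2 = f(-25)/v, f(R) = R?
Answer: -485347/227292 ≈ -2.1353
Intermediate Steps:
W(d, z) = -5 + z²
T(v) = 2 - 25/v
-322/1833 - T(W(41, -25)) = -322/1833 - (2 - 25/(-5 + (-25)²)) = -322*1/1833 - (2 - 25/(-5 + 625)) = -322/1833 - (2 - 25/620) = -322/1833 - (2 - 25*1/620) = -322/1833 - (2 - 5/124) = -322/1833 - 1*243/124 = -322/1833 - 243/124 = -485347/227292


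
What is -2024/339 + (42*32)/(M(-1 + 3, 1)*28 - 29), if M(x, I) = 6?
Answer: 174280/47121 ≈ 3.6986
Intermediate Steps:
-2024/339 + (42*32)/(M(-1 + 3, 1)*28 - 29) = -2024/339 + (42*32)/(6*28 - 29) = -2024*1/339 + 1344/(168 - 29) = -2024/339 + 1344/139 = 174280/47121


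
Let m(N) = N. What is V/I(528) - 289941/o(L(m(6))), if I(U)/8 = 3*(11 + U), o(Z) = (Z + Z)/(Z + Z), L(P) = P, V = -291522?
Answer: -8118979/28 ≈ -2.8996e+5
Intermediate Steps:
o(Z) = 1 (o(Z) = (2*Z)/((2*Z)) = (2*Z)*(1/(2*Z)) = 1)
I(U) = 264 + 24*U (I(U) = 8*(3*(11 + U)) = 8*(33 + 3*U) = 264 + 24*U)
V/I(528) - 289941/o(L(m(6))) = -291522/(264 + 24*528) - 289941/1 = -291522/(264 + 12672) - 289941*1 = -291522/12936 - 289941 = -291522*1/12936 - 289941 = -631/28 - 289941 = -8118979/28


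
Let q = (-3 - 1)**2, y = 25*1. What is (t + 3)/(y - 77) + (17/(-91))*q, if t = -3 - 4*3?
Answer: -251/91 ≈ -2.7582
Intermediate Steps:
y = 25
t = -15 (t = -3 - 12 = -15)
q = 16 (q = (-4)**2 = 16)
(t + 3)/(y - 77) + (17/(-91))*q = (-15 + 3)/(25 - 77) + (17/(-91))*16 = -12/(-52) + (17*(-1/91))*16 = -12*(-1/52) - 17/91*16 = 3/13 - 272/91 = -251/91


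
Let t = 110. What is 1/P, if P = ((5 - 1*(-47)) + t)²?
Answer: 1/26244 ≈ 3.8104e-5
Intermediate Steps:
P = 26244 (P = ((5 - 1*(-47)) + 110)² = ((5 + 47) + 110)² = (52 + 110)² = 162² = 26244)
1/P = 1/26244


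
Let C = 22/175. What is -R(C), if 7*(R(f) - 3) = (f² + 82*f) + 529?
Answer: -17159934/214375 ≈ -80.046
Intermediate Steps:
C = 22/175 (C = 22*(1/175) = 22/175 ≈ 0.12571)
R(f) = 550/7 + f²/7 + 82*f/7 (R(f) = 3 + ((f² + 82*f) + 529)/7 = 3 + (529 + f² + 82*f)/7 = 3 + (529/7 + f²/7 + 82*f/7) = 550/7 + f²/7 + 82*f/7)
-R(C) = -(550/7 + (22/175)²/7 + (82/7)*(22/175)) = -(550/7 + (⅐)*(484/30625) + 1804/1225) = -(550/7 + 484/214375 + 1804/1225) = -1*17159934/214375 = -17159934/214375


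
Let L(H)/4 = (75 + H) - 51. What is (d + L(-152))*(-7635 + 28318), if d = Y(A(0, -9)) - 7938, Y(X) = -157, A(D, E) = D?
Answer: -178018581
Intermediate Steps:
L(H) = 96 + 4*H (L(H) = 4*((75 + H) - 51) = 4*(24 + H) = 96 + 4*H)
d = -8095 (d = -157 - 7938 = -8095)
(d + L(-152))*(-7635 + 28318) = (-8095 + (96 + 4*(-152)))*(-7635 + 28318) = (-8095 + (96 - 608))*20683 = (-8095 - 512)*20683 = -8607*20683 = -178018581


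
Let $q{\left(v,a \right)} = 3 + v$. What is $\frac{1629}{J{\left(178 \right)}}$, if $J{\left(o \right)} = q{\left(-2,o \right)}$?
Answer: $1629$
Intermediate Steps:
$J{\left(o \right)} = 1$ ($J{\left(o \right)} = 3 - 2 = 1$)
$\frac{1629}{J{\left(178 \right)}} = \frac{1629}{1} = 1629 \cdot 1 = 1629$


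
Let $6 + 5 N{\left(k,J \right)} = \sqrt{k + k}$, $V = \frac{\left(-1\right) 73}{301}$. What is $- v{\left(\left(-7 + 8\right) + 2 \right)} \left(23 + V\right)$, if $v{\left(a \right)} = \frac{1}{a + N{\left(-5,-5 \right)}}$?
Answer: $- \frac{308250}{27391} + \frac{34250 i \sqrt{10}}{27391} \approx -11.254 + 3.9541 i$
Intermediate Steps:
$V = - \frac{73}{301}$ ($V = \left(-73\right) \frac{1}{301} = - \frac{73}{301} \approx -0.24252$)
$N{\left(k,J \right)} = - \frac{6}{5} + \frac{\sqrt{2} \sqrt{k}}{5}$ ($N{\left(k,J \right)} = - \frac{6}{5} + \frac{\sqrt{k + k}}{5} = - \frac{6}{5} + \frac{\sqrt{2 k}}{5} = - \frac{6}{5} + \frac{\sqrt{2} \sqrt{k}}{5}$)
$v{\left(a \right)} = \frac{1}{- \frac{6}{5} + a + \frac{i \sqrt{10}}{5}}$ ($v{\left(a \right)} = \frac{1}{a - \left(\frac{6}{5} - \frac{\sqrt{2} \sqrt{-5}}{5}\right)} = \frac{1}{a - \left(\frac{6}{5} - \frac{\sqrt{2} i \sqrt{5}}{5}\right)} = \frac{1}{a - \left(\frac{6}{5} - \frac{i \sqrt{10}}{5}\right)} = \frac{1}{- \frac{6}{5} + a + \frac{i \sqrt{10}}{5}}$)
$- v{\left(\left(-7 + 8\right) + 2 \right)} \left(23 + V\right) = - \frac{5}{-6 + 5 \left(\left(-7 + 8\right) + 2\right) + i \sqrt{10}} \left(23 - \frac{73}{301}\right) = - \frac{5}{-6 + 5 \left(1 + 2\right) + i \sqrt{10}} \cdot \frac{6850}{301} = - \frac{5}{-6 + 5 \cdot 3 + i \sqrt{10}} \cdot \frac{6850}{301} = - \frac{5}{-6 + 15 + i \sqrt{10}} \cdot \frac{6850}{301} = - \frac{5}{9 + i \sqrt{10}} \cdot \frac{6850}{301} = - \frac{34250}{301 \left(9 + i \sqrt{10}\right)}$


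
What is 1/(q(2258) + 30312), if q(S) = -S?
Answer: 1/28054 ≈ 3.5646e-5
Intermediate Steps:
1/(q(2258) + 30312) = 1/(-1*2258 + 30312) = 1/(-2258 + 30312) = 1/28054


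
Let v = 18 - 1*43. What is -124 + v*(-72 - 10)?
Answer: 1926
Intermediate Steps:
v = -25 (v = 18 - 43 = -25)
-124 + v*(-72 - 10) = -124 - 25*(-72 - 10) = -124 - 25*(-82) = -124 + 2050 = 1926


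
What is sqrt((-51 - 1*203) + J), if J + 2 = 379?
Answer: sqrt(123) ≈ 11.091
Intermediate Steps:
J = 377 (J = -2 + 379 = 377)
sqrt((-51 - 1*203) + J) = sqrt((-51 - 1*203) + 377) = sqrt((-51 - 203) + 377) = sqrt(-254 + 377) = sqrt(123)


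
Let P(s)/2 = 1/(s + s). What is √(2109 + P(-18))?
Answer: √75922/6 ≈ 45.923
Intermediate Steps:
P(s) = 1/s (P(s) = 2/(s + s) = 2/((2*s)) = 2*(1/(2*s)) = 1/s)
√(2109 + P(-18)) = √(2109 + 1/(-18)) = √(2109 - 1/18) = √(37961/18) = √75922/6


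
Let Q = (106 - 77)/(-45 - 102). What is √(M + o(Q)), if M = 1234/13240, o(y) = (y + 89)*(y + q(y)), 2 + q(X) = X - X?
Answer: I*√46173694489985/486570 ≈ 13.965*I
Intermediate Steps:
q(X) = -2 (q(X) = -2 + (X - X) = -2 + 0 = -2)
Q = -29/147 (Q = 29/(-147) = 29*(-1/147) = -29/147 ≈ -0.19728)
o(y) = (-2 + y)*(89 + y) (o(y) = (y + 89)*(y - 2) = (89 + y)*(-2 + y) = (-2 + y)*(89 + y))
M = 617/6620 (M = 1234*(1/13240) = 617/6620 ≈ 0.093202)
√(M + o(Q)) = √(617/6620 + (-178 + (-29/147)² + 87*(-29/147))) = √(617/6620 + (-178 + 841/21609 - 841/49)) = √(617/6620 - 4216442/21609) = √(-27899513287/143051580) = I*√46173694489985/486570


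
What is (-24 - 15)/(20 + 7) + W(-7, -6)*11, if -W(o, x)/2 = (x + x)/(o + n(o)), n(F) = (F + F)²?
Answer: -1/21 ≈ -0.047619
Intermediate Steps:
n(F) = 4*F² (n(F) = (2*F)² = 4*F²)
W(o, x) = -4*x/(o + 4*o²) (W(o, x) = -2*(x + x)/(o + 4*o²) = -2*2*x/(o + 4*o²) = -4*x/(o + 4*o²))
(-24 - 15)/(20 + 7) + W(-7, -6)*11 = (-24 - 15)/(20 + 7) - 4*(-6)/(-7*(1 + 4*(-7)))*11 = -39/27 - 4*(-6)*(-⅐)/(1 - 28)*11 = -39*1/27 - 4*(-6)*(-⅐)/(-27)*11 = -13/9 - 4*(-6)*(-⅐)*(-1/27)*11 = -13/9 + (8/63)*11 = -13/9 + 88/63 = -1/21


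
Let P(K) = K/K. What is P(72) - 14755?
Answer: -14754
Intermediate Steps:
P(K) = 1
P(72) - 14755 = 1 - 14755 = -14754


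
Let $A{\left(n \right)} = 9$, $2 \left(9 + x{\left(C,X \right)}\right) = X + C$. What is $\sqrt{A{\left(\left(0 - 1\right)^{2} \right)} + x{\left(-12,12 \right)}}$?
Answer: $0$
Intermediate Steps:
$x{\left(C,X \right)} = -9 + \frac{C}{2} + \frac{X}{2}$ ($x{\left(C,X \right)} = -9 + \frac{X + C}{2} = -9 + \frac{C + X}{2} = -9 + \left(\frac{C}{2} + \frac{X}{2}\right) = -9 + \frac{C}{2} + \frac{X}{2}$)
$\sqrt{A{\left(\left(0 - 1\right)^{2} \right)} + x{\left(-12,12 \right)}} = \sqrt{9 + \left(-9 + \frac{1}{2} \left(-12\right) + \frac{1}{2} \cdot 12\right)} = \sqrt{9 - 9} = \sqrt{0} = 0$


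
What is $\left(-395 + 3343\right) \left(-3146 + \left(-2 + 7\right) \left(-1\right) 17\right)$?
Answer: $-9524988$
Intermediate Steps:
$\left(-395 + 3343\right) \left(-3146 + \left(-2 + 7\right) \left(-1\right) 17\right) = 2948 \left(-3146 + 5 \left(-1\right) 17\right) = 2948 \left(-3146 - 85\right) = 2948 \left(-3231\right) = -9524988$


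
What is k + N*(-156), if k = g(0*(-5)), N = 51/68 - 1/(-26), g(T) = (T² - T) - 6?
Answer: -129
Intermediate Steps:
g(T) = -6 + T² - T
N = 41/52 (N = 51*(1/68) - 1*(-1/26) = ¾ + 1/26 = 41/52 ≈ 0.78846)
k = -6 (k = -6 + (0*(-5))² - 0*(-5) = -6 + 0² - 1*0 = -6 + 0 + 0 = -6)
k + N*(-156) = -6 + (41/52)*(-156) = -6 - 123 = -129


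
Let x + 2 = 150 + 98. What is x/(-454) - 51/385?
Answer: -58932/87395 ≈ -0.67432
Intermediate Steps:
x = 246 (x = -2 + (150 + 98) = -2 + 248 = 246)
x/(-454) - 51/385 = 246/(-454) - 51/385 = 246*(-1/454) - 51*1/385 = -123/227 - 51/385 = -58932/87395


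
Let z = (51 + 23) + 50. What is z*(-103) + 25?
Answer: -12747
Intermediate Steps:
z = 124 (z = 74 + 50 = 124)
z*(-103) + 25 = 124*(-103) + 25 = -12772 + 25 = -12747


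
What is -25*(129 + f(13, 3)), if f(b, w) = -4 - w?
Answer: -3050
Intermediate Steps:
-25*(129 + f(13, 3)) = -25*(129 + (-4 - 1*3)) = -25*(129 + (-4 - 3)) = -25*(129 - 7) = -25*122 = -3050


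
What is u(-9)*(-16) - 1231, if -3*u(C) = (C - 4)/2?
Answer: -3797/3 ≈ -1265.7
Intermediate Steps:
u(C) = ⅔ - C/6 (u(C) = -(C - 4)/(3*2) = -(-4 + C)/(3*2) = -(-2 + C/2)/3 = ⅔ - C/6)
u(-9)*(-16) - 1231 = (⅔ - ⅙*(-9))*(-16) - 1231 = (⅔ + 3/2)*(-16) - 1231 = (13/6)*(-16) - 1231 = -104/3 - 1231 = -3797/3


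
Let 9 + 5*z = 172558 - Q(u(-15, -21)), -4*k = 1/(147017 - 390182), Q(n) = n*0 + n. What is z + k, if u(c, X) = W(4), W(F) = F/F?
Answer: 33566107537/972660 ≈ 34510.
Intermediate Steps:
W(F) = 1
u(c, X) = 1
Q(n) = n (Q(n) = 0 + n = n)
k = 1/972660 (k = -1/(4*(147017 - 390182)) = -¼/(-243165) = -¼*(-1/243165) = 1/972660 ≈ 1.0281e-6)
z = 172548/5 (z = -9/5 + (172558 - 1*1)/5 = -9/5 + (172558 - 1)/5 = -9/5 + (⅕)*172557 = -9/5 + 172557/5 = 172548/5 ≈ 34510.)
z + k = 172548/5 + 1/972660 = 33566107537/972660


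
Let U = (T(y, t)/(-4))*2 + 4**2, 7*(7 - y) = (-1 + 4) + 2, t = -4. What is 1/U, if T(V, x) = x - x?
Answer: 1/16 ≈ 0.062500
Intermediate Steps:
y = 44/7 (y = 7 - ((-1 + 4) + 2)/7 = 7 - (3 + 2)/7 = 7 - 1/7*5 = 7 - 5/7 = 44/7 ≈ 6.2857)
T(V, x) = 0
U = 16 (U = (0/(-4))*2 + 4**2 = (0*(-1/4))*2 + 16 = 0*2 + 16 = 0 + 16 = 16)
1/U = 1/16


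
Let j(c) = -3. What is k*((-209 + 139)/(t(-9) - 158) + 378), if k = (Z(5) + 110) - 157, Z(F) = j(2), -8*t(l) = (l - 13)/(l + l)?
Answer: -215466300/11387 ≈ -18922.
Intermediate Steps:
t(l) = -(-13 + l)/(16*l) (t(l) = -(l - 13)/(8*(l + l)) = -(-13 + l)/(8*(2*l)) = -(-13 + l)*1/(2*l)/8 = -(-13 + l)/(16*l))
Z(F) = -3
k = -50 (k = (-3 + 110) - 157 = 107 - 157 = -50)
k*((-209 + 139)/(t(-9) - 158) + 378) = -50*((-209 + 139)/((1/16)*(13 - 1*(-9))/(-9) - 158) + 378) = -50*(-70/((1/16)*(-⅑)*(13 + 9) - 158) + 378) = -50*(-70/((1/16)*(-⅑)*22 - 158) + 378) = -50*(-70/(-11/72 - 158) + 378) = -50*(-70/(-11387/72) + 378) = -50*(-70*(-72/11387) + 378) = -50*(5040/11387 + 378) = -50*4309326/11387 = -215466300/11387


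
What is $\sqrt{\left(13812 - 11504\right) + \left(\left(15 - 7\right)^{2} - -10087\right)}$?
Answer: $\sqrt{12459} \approx 111.62$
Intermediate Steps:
$\sqrt{\left(13812 - 11504\right) + \left(\left(15 - 7\right)^{2} - -10087\right)} = \sqrt{\left(13812 - 11504\right) + \left(8^{2} + 10087\right)} = \sqrt{2308 + \left(64 + 10087\right)} = \sqrt{2308 + 10151} = \sqrt{12459}$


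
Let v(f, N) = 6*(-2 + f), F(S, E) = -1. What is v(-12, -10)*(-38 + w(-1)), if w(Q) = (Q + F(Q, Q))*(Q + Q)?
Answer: 2856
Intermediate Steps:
w(Q) = 2*Q*(-1 + Q) (w(Q) = (Q - 1)*(Q + Q) = (-1 + Q)*(2*Q) = 2*Q*(-1 + Q))
v(f, N) = -12 + 6*f
v(-12, -10)*(-38 + w(-1)) = (-12 + 6*(-12))*(-38 + 2*(-1)*(-1 - 1)) = (-12 - 72)*(-38 + 2*(-1)*(-2)) = -84*(-38 + 4) = -84*(-34) = 2856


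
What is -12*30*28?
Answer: -10080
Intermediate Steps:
-12*30*28 = -360*28 = -10080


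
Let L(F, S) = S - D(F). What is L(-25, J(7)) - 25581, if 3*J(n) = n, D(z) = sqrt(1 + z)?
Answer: -76736/3 - 2*I*sqrt(6) ≈ -25579.0 - 4.899*I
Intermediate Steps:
J(n) = n/3
L(F, S) = S - sqrt(1 + F)
L(-25, J(7)) - 25581 = ((1/3)*7 - sqrt(1 - 25)) - 25581 = (7/3 - sqrt(-24)) - 25581 = (7/3 - 2*I*sqrt(6)) - 25581 = -76736/3 - 2*I*sqrt(6)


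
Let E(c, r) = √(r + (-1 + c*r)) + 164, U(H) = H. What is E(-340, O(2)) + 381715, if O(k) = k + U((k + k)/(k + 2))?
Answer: 381879 + I*√1018 ≈ 3.8188e+5 + 31.906*I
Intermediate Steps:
O(k) = k + 2*k/(2 + k) (O(k) = k + (k + k)/(k + 2) = k + (2*k)/(2 + k) = k + 2*k/(2 + k))
E(c, r) = 164 + √(-1 + r + c*r) (E(c, r) = √(-1 + r + c*r) + 164 = 164 + √(-1 + r + c*r))
E(-340, O(2)) + 381715 = (164 + √(-1 + 2*(4 + 2)/(2 + 2) - 680*(4 + 2)/(2 + 2))) + 381715 = (164 + √(-1 + 2*6/4 - 680*6/4)) + 381715 = (164 + √(-1 + 2*(¼)*6 - 680*6/4)) + 381715 = (164 + √(-1 + 3 - 340*3)) + 381715 = (164 + √(-1 + 3 - 1020)) + 381715 = (164 + √(-1018)) + 381715 = (164 + I*√1018) + 381715 = 381879 + I*√1018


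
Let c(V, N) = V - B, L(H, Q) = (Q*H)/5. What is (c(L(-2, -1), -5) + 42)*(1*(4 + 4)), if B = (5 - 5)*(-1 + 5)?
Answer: 1696/5 ≈ 339.20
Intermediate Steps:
B = 0 (B = 0*4 = 0)
L(H, Q) = H*Q/5 (L(H, Q) = (H*Q)*(⅕) = H*Q/5)
c(V, N) = V (c(V, N) = V - 1*0 = V + 0 = V)
(c(L(-2, -1), -5) + 42)*(1*(4 + 4)) = ((⅕)*(-2)*(-1) + 42)*(1*(4 + 4)) = (⅖ + 42)*(1*8) = (212/5)*8 = 1696/5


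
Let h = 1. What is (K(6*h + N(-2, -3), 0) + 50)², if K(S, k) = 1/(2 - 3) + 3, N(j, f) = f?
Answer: 2704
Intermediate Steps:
K(S, k) = 2 (K(S, k) = 1/(-1) + 3 = -1 + 3 = 2)
(K(6*h + N(-2, -3), 0) + 50)² = (2 + 50)² = 52² = 2704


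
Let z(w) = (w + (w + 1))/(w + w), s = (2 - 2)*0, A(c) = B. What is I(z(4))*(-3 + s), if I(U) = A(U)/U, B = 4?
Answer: -32/3 ≈ -10.667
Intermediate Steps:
A(c) = 4
s = 0 (s = 0*0 = 0)
z(w) = (1 + 2*w)/(2*w) (z(w) = (w + (1 + w))/((2*w)) = (1 + 2*w)*(1/(2*w)) = (1 + 2*w)/(2*w))
I(U) = 4/U
I(z(4))*(-3 + s) = (4/(((½ + 4)/4)))*(-3 + 0) = (4/(((¼)*(9/2))))*(-3) = (4/(9/8))*(-3) = (4*(8/9))*(-3) = (32/9)*(-3) = -32/3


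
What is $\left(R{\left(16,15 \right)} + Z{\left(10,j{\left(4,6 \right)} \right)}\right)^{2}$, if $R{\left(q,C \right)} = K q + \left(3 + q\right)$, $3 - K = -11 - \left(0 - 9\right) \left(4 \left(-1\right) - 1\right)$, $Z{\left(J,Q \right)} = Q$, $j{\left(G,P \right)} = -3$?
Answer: $921600$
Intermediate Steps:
$K = 59$ ($K = 3 - \left(-11 - \left(0 - 9\right) \left(4 \left(-1\right) - 1\right)\right) = 3 - \left(-11 - - 9 \left(-4 - 1\right)\right) = 3 - \left(-11 - \left(-9\right) \left(-5\right)\right) = 3 - \left(-11 - 45\right) = 3 - -56 = 3 + 56 = 59$)
$R{\left(q,C \right)} = 3 + 60 q$ ($R{\left(q,C \right)} = 59 q + \left(3 + q\right) = 3 + 60 q$)
$\left(R{\left(16,15 \right)} + Z{\left(10,j{\left(4,6 \right)} \right)}\right)^{2} = \left(\left(3 + 60 \cdot 16\right) - 3\right)^{2} = \left(\left(3 + 960\right) - 3\right)^{2} = \left(963 - 3\right)^{2} = 960^{2} = 921600$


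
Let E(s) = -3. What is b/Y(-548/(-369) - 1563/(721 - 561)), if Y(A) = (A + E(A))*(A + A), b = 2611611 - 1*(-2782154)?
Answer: 9400581582912000/325810077529 ≈ 28853.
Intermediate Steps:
b = 5393765 (b = 2611611 + 2782154 = 5393765)
Y(A) = 2*A*(-3 + A) (Y(A) = (A - 3)*(A + A) = (-3 + A)*(2*A) = 2*A*(-3 + A))
b/Y(-548/(-369) - 1563/(721 - 561)) = 5393765/((2*(-548/(-369) - 1563/(721 - 561))*(-3 + (-548/(-369) - 1563/(721 - 561))))) = 5393765/((2*(-548*(-1/369) - 1563/160)*(-3 + (-548*(-1/369) - 1563/160)))) = 5393765/((2*(548/369 - 1563*1/160)*(-3 + (548/369 - 1563*1/160)))) = 5393765/((2*(548/369 - 1563/160)*(-3 + (548/369 - 1563/160)))) = 5393765/((2*(-489067/59040)*(-3 - 489067/59040))) = 5393765/((2*(-489067/59040)*(-666187/59040))) = 5393765/(325810077529/1742860800) = 5393765*(1742860800/325810077529) = 9400581582912000/325810077529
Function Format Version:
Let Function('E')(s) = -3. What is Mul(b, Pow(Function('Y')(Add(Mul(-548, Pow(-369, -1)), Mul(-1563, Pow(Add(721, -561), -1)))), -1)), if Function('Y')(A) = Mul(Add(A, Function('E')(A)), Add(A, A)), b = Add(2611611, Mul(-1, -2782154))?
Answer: Rational(9400581582912000, 325810077529) ≈ 28853.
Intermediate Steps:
b = 5393765 (b = Add(2611611, 2782154) = 5393765)
Function('Y')(A) = Mul(2, A, Add(-3, A)) (Function('Y')(A) = Mul(Add(A, -3), Add(A, A)) = Mul(Add(-3, A), Mul(2, A)) = Mul(2, A, Add(-3, A)))
Mul(b, Pow(Function('Y')(Add(Mul(-548, Pow(-369, -1)), Mul(-1563, Pow(Add(721, -561), -1)))), -1)) = Mul(5393765, Pow(Mul(2, Add(Mul(-548, Pow(-369, -1)), Mul(-1563, Pow(Add(721, -561), -1))), Add(-3, Add(Mul(-548, Pow(-369, -1)), Mul(-1563, Pow(Add(721, -561), -1))))), -1)) = Mul(5393765, Pow(Mul(2, Add(Mul(-548, Rational(-1, 369)), Mul(-1563, Pow(160, -1))), Add(-3, Add(Mul(-548, Rational(-1, 369)), Mul(-1563, Pow(160, -1))))), -1)) = Mul(5393765, Pow(Mul(2, Add(Rational(548, 369), Mul(-1563, Rational(1, 160))), Add(-3, Add(Rational(548, 369), Mul(-1563, Rational(1, 160))))), -1)) = Mul(5393765, Pow(Mul(2, Add(Rational(548, 369), Rational(-1563, 160)), Add(-3, Add(Rational(548, 369), Rational(-1563, 160)))), -1)) = Mul(5393765, Pow(Mul(2, Rational(-489067, 59040), Add(-3, Rational(-489067, 59040))), -1)) = Mul(5393765, Pow(Mul(2, Rational(-489067, 59040), Rational(-666187, 59040)), -1)) = Mul(5393765, Pow(Rational(325810077529, 1742860800), -1)) = Mul(5393765, Rational(1742860800, 325810077529)) = Rational(9400581582912000, 325810077529)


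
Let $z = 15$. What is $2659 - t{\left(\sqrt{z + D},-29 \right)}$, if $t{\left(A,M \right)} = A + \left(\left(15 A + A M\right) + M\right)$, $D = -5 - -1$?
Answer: $2688 + 13 \sqrt{11} \approx 2731.1$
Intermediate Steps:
$D = -4$ ($D = -5 + 1 = -4$)
$t{\left(A,M \right)} = M + 16 A + A M$ ($t{\left(A,M \right)} = A + \left(M + 15 A + A M\right) = M + 16 A + A M$)
$2659 - t{\left(\sqrt{z + D},-29 \right)} = 2659 - \left(-29 + 16 \sqrt{15 - 4} + \sqrt{15 - 4} \left(-29\right)\right) = 2659 - \left(-29 + 16 \sqrt{11} + \sqrt{11} \left(-29\right)\right) = 2659 - \left(-29 + 16 \sqrt{11} - 29 \sqrt{11}\right) = 2659 - \left(-29 - 13 \sqrt{11}\right) = 2659 + \left(29 + 13 \sqrt{11}\right) = 2688 + 13 \sqrt{11}$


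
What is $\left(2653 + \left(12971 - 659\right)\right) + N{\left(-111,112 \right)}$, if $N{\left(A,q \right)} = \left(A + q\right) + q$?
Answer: $15078$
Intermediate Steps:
$N{\left(A,q \right)} = A + 2 q$
$\left(2653 + \left(12971 - 659\right)\right) + N{\left(-111,112 \right)} = \left(2653 + \left(12971 - 659\right)\right) + \left(-111 + 2 \cdot 112\right) = \left(2653 + 12312\right) + \left(-111 + 224\right) = 14965 + 113 = 15078$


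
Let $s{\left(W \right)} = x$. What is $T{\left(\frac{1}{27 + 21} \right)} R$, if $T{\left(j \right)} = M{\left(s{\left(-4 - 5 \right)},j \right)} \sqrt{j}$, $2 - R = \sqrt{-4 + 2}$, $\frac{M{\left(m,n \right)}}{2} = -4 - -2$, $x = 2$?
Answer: $\frac{\sqrt{3} \left(-2 + i \sqrt{2}\right)}{3} \approx -1.1547 + 0.8165 i$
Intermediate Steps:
$s{\left(W \right)} = 2$
$M{\left(m,n \right)} = -4$ ($M{\left(m,n \right)} = 2 \left(-4 - -2\right) = 2 \left(-4 + 2\right) = 2 \left(-2\right) = -4$)
$R = 2 - i \sqrt{2}$ ($R = 2 - \sqrt{-4 + 2} = 2 - \sqrt{-2} = 2 - i \sqrt{2} \approx 2.0 - 1.4142 i$)
$T{\left(j \right)} = - 4 \sqrt{j}$
$T{\left(\frac{1}{27 + 21} \right)} R = - 4 \sqrt{\frac{1}{27 + 21}} \left(2 - i \sqrt{2}\right) = - 4 \sqrt{\frac{1}{48}} \left(2 - i \sqrt{2}\right) = - \frac{4}{4 \sqrt{3}} \left(2 - i \sqrt{2}\right) = - 4 \frac{\sqrt{3}}{12} \left(2 - i \sqrt{2}\right) = - \frac{\sqrt{3}}{3} \left(2 - i \sqrt{2}\right) = - \frac{\sqrt{3} \left(2 - i \sqrt{2}\right)}{3}$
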